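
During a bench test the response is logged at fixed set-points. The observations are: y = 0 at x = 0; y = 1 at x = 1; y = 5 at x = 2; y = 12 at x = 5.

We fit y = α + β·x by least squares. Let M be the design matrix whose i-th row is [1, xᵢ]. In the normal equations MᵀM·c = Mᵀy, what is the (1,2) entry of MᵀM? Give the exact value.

Row 1 ↔ basis 1, column 2 ↔ basis x, so (MᵀM)_{1,2} = Σᵢ x = (1)·(0) + (1)·(1) + (1)·(2) + (1)·(5) = 8.

8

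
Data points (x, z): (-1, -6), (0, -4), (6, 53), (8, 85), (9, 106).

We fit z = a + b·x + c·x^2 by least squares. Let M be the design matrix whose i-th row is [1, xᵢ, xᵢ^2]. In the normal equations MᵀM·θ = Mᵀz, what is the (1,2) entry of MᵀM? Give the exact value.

Row 1 ↔ basis 1, column 2 ↔ basis x, so (MᵀM)_{1,2} = Σᵢ x = (1)·(-1) + (1)·(0) + (1)·(6) + (1)·(8) + (1)·(9) = 22.

22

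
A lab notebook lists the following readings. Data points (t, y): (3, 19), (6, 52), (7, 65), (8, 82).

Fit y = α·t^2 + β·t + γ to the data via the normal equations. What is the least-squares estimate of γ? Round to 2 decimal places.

γ = 2.01

Compute the Gram sums: Σt^2·t^2 = 7874, Σt^2·t = 1098, Σt^2 = 158, Σt·t = 158, Σt = 24, Σ1 = 4.
Right-hand side: Σt^2·y = 10476, Σt·y = 1480, Σy = 218.
Normal equations: [[7874, 1098, 158]; [1098, 158, 24]; [158, 24, 4]]·[α, β, γ]ᵀ = [10476, 1480, 218]ᵀ.
Inverting the 3×3 Gram matrix, [α, β, γ]ᵀ = [155/181, 563/181, 364/181]ᵀ.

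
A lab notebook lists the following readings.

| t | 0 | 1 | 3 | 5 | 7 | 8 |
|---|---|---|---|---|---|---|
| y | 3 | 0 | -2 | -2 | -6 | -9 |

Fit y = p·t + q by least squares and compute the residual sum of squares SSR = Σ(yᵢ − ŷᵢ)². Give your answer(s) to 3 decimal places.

SSR = 7.564

Normal-equation sums: Σt·t = 148, Σt = 24, Σ1 = 6.
Right-hand side: Σt·y = -130, Σy = -16.
Eliminating q: 6·(row 1) − 24·(row 2) gives 312·p = 6·(-130) − 24·(-16) = -396, so p = -33/26.
Then q = ((-16) − 24·(-33/26))/6 = 94/39.
Residuals: 23/39, -89/78, -47/78, 151/78, 37/78, -49/39; SSR = 295/39.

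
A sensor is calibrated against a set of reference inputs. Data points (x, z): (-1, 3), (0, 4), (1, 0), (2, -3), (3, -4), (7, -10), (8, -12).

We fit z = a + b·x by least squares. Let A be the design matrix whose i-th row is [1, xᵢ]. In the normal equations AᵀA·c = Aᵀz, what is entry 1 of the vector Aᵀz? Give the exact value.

-22

Entry 1 ↔ basis 1, so (Aᵀz)_{1} = Σᵢ zᵢ = (1)·(3) + (1)·(4) + (1)·(0) + (1)·(-3) + (1)·(-4) + (1)·(-10) + (1)·(-12) = -22.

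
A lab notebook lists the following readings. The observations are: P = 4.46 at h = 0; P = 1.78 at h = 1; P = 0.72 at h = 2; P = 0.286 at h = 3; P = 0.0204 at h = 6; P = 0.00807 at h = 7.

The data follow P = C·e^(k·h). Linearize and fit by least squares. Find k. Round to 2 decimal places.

With ln Pᵢ as the transformed response and hᵢ as the regressor:
AᵀA = [[99.0000, 19.0000]; [19.0000, 6]], rhs = [-60.9262, -8.2203]ᵀ  (here Σh = 19.0000, Σ(h)² = 99.0000, Σln P = -8.2203, Σh·ln P = -60.9262).
Slope k = (n·Σh·ln P − Σh·Σln P)/(n·Σ(h)² − (Σh)²) = (6·-60.9262 − 19.0000·-8.2203)/233.0000 = -0.89859; ln C = (Σln P − k·Σh)/n = 1.47548.

k = -0.90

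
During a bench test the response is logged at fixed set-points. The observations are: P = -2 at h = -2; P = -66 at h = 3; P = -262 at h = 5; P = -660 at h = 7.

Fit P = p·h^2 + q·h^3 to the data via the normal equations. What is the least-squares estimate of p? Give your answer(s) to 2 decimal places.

Forming XᵀX = [[3123, 20143]; [20143, 134067]] and XᵀP = [-39492, -260896]ᵀ gives XᵀX·[p, q]ᵀ = XᵀP.
Δ = 3123·134067 − 20143² = 12950792.
p = ((-39492)·134067 − 20143·(-260896))/12950792 = -9836459/3237698; q = (3123·(-260896) − 20143·(-39492))/12950792 = -4822713/3237698.

p = -3.04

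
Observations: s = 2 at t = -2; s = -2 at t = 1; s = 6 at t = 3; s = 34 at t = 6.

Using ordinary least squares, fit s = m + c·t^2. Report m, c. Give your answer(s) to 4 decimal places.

m = -2.7438, c = 1.0195

Compute the Gram sums: Σ1 = 4, Σt^2 = 50, Σt^2·t^2 = 1394.
For Aᵀs: Σs = 40, Σt^2·s = 1284.
AᵀA·[m, c]ᵀ = Aᵀs becomes [[4, 50]; [50, 1394]]·[m, c]ᵀ = [40, 1284]ᵀ.
det = 4·1394 − 50² = 3076.
m = (40·1394 − 50·1284)/3076 = -2110/769; c = (4·1284 − 50·40)/3076 = 784/769.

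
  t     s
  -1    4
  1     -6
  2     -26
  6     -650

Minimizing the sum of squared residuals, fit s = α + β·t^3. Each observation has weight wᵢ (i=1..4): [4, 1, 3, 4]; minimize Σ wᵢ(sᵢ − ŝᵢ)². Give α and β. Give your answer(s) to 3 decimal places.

AᵀWA·[α, β]ᵀ = AᵀWs reads: 12·α + 885·β = -2668;  885·α + 186821·β = -562246.
Eliminating β: 186821·(row 1) − 885·(row 2) gives 1458627·α = 186821·(-2668) − 885·(-562246) = -850718, so α = -850718/1458627.
Then β = ((-562246) − 885·(-850718/1458627))/186821 = -1461924/486209.

α = -0.583, β = -3.007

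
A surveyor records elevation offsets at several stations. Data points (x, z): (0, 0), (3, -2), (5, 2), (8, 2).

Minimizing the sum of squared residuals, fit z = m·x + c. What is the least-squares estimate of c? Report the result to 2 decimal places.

c = -0.91

Entries of AᵀA: Σx·x = 98, Σx = 16, Σ1 = 4.
And Σx·z = 20, Σz = 2.
Normal equations: [[98, 16]; [16, 4]]·[m, c]ᵀ = [20, 2]ᵀ.
Determinant 98·4 − 16² = 136.
m = (20·4 − 16·2)/136 = 6/17; c = (98·2 − 16·20)/136 = -31/34.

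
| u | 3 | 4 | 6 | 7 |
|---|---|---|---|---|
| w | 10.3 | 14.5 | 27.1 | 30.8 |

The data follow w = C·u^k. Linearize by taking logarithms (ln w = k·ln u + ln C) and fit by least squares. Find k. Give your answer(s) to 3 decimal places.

Linearized form: ln w = k·ln u + ln C. From the 4 transformed points,
XᵀX = [[10.1257, 6.2226]; [6.2226, 4]], rhs = [18.8509, 11.7333]ᵀ  (here Σln u = 6.2226, Σ(ln u)² = 10.1257, Σln w = 11.7333, Σln u·ln w = 18.8509).
Solving (det = 1.7825): k = 1.34193, ln C = 0.84577.

k = 1.342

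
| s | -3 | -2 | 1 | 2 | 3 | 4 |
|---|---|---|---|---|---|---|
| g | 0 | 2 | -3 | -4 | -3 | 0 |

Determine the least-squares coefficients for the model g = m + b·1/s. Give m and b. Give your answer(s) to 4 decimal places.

m = -0.6044, b = -3.4989

Normal-equation sums: Σ1 = 6, Σ1/s = 5/4, Σ1/s·1/s = 257/144.
And Σg = -8, Σ1/s·g = -7.
det = 6·(257/144) − (5/4)² = 439/48.
m = ((-8)·(257/144) − (5/4)·(-7))/(439/48) = -796/1317; b = (6·(-7) − (5/4)·(-8))/(439/48) = -1536/439.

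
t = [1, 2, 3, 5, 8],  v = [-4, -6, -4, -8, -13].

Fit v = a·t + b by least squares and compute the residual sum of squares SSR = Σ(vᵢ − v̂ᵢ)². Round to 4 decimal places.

The normal system AᵀA·[a, b]ᵀ = Aᵀv is [[103, 19]; [19, 5]]·[a, b]ᵀ = [-172, -35]ᵀ.
det = 103·5 − 19² = 154.
a = ((-172)·5 − 19·(-35))/154 = -195/154; b = (103·(-35) − 19·(-172))/154 = -337/154.
Residuals: -6/11, -197/154, 153/77, 40/77, -15/22; SSR = 1019/154.

SSR = 6.6169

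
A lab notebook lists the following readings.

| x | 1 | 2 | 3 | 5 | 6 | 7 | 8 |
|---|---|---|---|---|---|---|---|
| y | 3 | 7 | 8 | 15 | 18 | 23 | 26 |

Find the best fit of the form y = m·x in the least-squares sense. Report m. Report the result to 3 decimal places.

m = 3.154

The normal system MᵀM·[m]ᵀ = Mᵀy is [[188]]·[m]ᵀ = [593]ᵀ.
Hence m = 593 / 188 ≈ 3.15426.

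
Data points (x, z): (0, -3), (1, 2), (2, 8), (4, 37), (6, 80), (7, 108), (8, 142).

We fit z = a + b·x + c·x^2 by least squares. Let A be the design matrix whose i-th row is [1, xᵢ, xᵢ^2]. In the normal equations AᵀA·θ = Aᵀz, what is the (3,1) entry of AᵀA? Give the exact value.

170

Row 3 ↔ basis x^2, column 1 ↔ basis 1, so (AᵀA)_{3,1} = Σᵢ x^2 = (0)·(1) + (1)·(1) + (4)·(1) + (16)·(1) + (36)·(1) + (49)·(1) + (64)·(1) = 170.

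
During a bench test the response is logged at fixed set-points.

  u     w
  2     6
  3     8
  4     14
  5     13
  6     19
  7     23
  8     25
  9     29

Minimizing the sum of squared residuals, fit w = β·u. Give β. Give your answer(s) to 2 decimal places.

β = 3.14

Setting ∂/∂β … = 0 gives: 284·β = 893.
Hence β = 893 / 284 ≈ 3.14437.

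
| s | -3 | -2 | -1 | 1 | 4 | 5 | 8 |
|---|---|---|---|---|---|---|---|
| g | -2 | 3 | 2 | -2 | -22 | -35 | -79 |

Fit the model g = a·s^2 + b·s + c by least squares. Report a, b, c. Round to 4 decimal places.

a = -0.9958, b = -2.1042, c = 1.3923

The normal system XᵀX·[a, b, c]ᵀ = Xᵀg is [[5076, 666, 120]; [666, 120, 12]; [120, 12, 7]]·[a, b, c]ᵀ = [-6289, -899, -135]ᵀ.
Solving the 3×3 system (Gaussian elimination) gives a = -102581/103014, b = -24085/11446, c = 23905/17169.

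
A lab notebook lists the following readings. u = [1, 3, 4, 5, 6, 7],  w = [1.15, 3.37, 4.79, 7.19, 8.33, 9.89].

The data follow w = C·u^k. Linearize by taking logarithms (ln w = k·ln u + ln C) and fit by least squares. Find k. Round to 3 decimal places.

Taking logs, ln w = k·ln u + ln C, so regress ln w on ln u.
Σln u = 7.8320, Σ(ln u)² = 12.7160, Σln w = 9.3053, Σln u·ln w = 14.9387.
Normal system: [[12.7160, 7.8320]; [7.8320, 6]]·[k, ln C]ᵀ = [14.9387, 9.3053]ᵀ.
Solving (det = 14.9557): k = 1.12018, ln C = 0.08867.

k = 1.120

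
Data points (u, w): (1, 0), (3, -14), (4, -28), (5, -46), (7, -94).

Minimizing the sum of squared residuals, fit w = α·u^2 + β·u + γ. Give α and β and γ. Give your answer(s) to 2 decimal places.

The normal equations are: 3364·α + 560·β + 100·γ = -6330;  560·α + 100·β + 20·γ = -1042;  100·α + 20·β + 5·γ = -182.
(Σu^2·u^2 = 3364, Σu^2·u = 560, Σu^2 = 100, Σu·u = 100, Σu = 20, Σ1 = 5, Σu^2·w = -6330, Σu·w = -1042, Σw = -182.)
Row-reducing yields α = -89/42, β = 263/210, γ = 34/35.

α = -2.12, β = 1.25, γ = 0.97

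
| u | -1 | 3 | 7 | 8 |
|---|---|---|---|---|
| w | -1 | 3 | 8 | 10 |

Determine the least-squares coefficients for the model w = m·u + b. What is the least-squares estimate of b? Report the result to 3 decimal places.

b = -0.108

MᵀM·[m, b]ᵀ = Mᵀw reads: 123·m + 17·b = 146;  17·m + 4·b = 20.
det = 123·4 − 17² = 203.
m = (146·4 − 17·20)/203 = 244/203; b = (123·20 − 17·146)/203 = -22/203.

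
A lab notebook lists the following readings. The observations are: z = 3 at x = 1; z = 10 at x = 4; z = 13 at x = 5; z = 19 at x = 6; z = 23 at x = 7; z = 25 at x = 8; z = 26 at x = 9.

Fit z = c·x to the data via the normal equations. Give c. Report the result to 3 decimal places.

AᵀA·[c]ᵀ = Aᵀz reads: 272·c = 817.
Hence c = 817 / 272 ≈ 3.00368.

c = 3.004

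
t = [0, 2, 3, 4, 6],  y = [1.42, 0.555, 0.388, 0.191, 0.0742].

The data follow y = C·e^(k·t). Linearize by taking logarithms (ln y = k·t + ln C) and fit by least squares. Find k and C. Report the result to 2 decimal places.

k = -0.50, C = 1.49

With ln yᵢ as the transformed response and tᵢ as the regressor:
AᵀA = [[65.0000, 15.0000]; [15.0000, 5]], rhs = [-26.2457, -5.4414]ᵀ  (here Σt = 15.0000, Σ(t)² = 65.0000, Σln y = -5.4414, Σt·ln y = -26.2457).
Solving (det = 100.0000): k = -0.49608, ln C = 0.39998, so C = exp(0.39998) = 1.49179.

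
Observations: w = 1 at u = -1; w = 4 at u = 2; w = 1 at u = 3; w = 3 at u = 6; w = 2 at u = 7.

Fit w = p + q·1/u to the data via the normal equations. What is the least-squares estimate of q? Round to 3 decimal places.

q = 1.284

Setting ∂/∂p … = 0 gives: 5·p + (1/7)·q = 11;  (1/7)·p + (1243/882)·q = 89/42.
Determinant 5·(1243/882) − (1/7)² = 6197/882.
p = (11·(1243/882) − (1/7)·(89/42))/(6197/882) = 13406/6197; q = (5·(89/42) − (1/7)·11)/(6197/882) = 7959/6197.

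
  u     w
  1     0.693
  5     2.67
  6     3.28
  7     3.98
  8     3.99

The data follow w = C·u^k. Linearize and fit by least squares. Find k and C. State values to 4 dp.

Let Y = ln w. Fitting Y = k·ln u + ln C by least squares:
Over the data: Σln u = 7.4265, Σ(ln u)² = 13.9113, Σln w = 4.5683, Σln u·ln w = 9.2743.
Normal system: [[13.9113, 7.4265]; [7.4265, 5]]·[k, ln C]ᵀ = [9.2743, 4.5683]ᵀ.
Slope k = (n·Σln u·ln w − Σln u·Σln w)/(n·Σ(ln u)² − (Σln u)²) = (5·9.2743 − 7.4265·4.5683)/14.4030 = 0.86405; ln C = (Σln w − k·Σln u)/n = -0.36973, so C = exp(-0.36973) = 0.69092.

k = 0.8641, C = 0.6909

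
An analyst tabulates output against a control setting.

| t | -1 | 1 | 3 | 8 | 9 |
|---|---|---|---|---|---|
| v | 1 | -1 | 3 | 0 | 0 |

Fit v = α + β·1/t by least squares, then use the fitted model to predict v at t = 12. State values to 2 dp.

v̂ = 0.62

Sums needed: Σ1 = 5, Σ1/t = 41/72, Σ1/t·1/t = 11089/5184.
Right-hand side: Σv = 3, Σ1/t·v = -1.
So AᵀA·[α, β]ᵀ = Aᵀv: [[5, 41/72]; [41/72, 11089/5184]]·[α, β]ᵀ = [3, -1]ᵀ.
Determinant 5·(11089/5184) − (41/72)² = 13441/1296.
α = (3·(11089/5184) − (41/72)·(-1))/(13441/1296) = 36219/53764; β = (5·(-1) − (41/72)·3)/(13441/1296) = -8694/13441.
At t = 12: v̂ = (36219/53764)·(1) + (-8694/13441)·(1/12) = 33321/53764.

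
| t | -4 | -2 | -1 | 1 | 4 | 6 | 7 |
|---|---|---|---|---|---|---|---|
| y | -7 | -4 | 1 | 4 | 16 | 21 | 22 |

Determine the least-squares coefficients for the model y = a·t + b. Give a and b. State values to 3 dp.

Sums needed: Σt·t = 123, Σt = 11, Σ1 = 7.
For Mᵀy: Σt·y = 383, Σy = 53.
MᵀM·[a, b]ᵀ = Mᵀy becomes [[123, 11]; [11, 7]]·[a, b]ᵀ = [383, 53]ᵀ.
Δ = 123·7 − 11² = 740.
a = (383·7 − 11·53)/740 = 1049/370; b = (123·53 − 11·383)/740 = 1153/370.

a = 2.835, b = 3.116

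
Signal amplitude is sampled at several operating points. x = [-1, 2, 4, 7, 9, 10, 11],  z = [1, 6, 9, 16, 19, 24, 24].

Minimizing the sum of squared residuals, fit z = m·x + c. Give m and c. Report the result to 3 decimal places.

m = 2.000, c = 2.143

MᵀM·[m, c]ᵀ = Mᵀz reads: 372·m + 42·c = 834;  42·m + 7·c = 99.
(Σx·x = 372, Σx = 42, Σ1 = 7, Σx·z = 834, Σz = 99.)
Eliminating c: 7·(row 1) − 42·(row 2) gives 840·m = 7·834 − 42·99 = 1680, so m = 2.
Then c = (99 − 42·2)/7 = 15/7.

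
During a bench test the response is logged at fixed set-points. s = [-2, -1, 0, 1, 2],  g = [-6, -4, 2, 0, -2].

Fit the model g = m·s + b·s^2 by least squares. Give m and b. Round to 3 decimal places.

Sums needed: Σs·s = 10, Σs·s^2 = 0, Σs^2·s^2 = 34.
Moment sums: Σs·g = 12, Σs^2·g = -36.
XᵀX·[m, b]ᵀ = Xᵀg becomes [[10, 0]; [0, 34]]·[m, b]ᵀ = [12, -36]ᵀ.
det = 10·34 − 0² = 340.
m = (12·34 − 0·(-36))/340 = 6/5; b = (10·(-36) − 0·12)/340 = -18/17.

m = 1.200, b = -1.059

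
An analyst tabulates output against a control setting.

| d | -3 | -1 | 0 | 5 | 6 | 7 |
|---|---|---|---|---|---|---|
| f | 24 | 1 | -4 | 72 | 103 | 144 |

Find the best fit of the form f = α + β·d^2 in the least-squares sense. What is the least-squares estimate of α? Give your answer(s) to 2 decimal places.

Setting ∂/∂α … = 0 gives: 6·α + 120·β = 340;  120·α + 4404·β = 12781.
Eliminating β: 4404·(row 1) − 120·(row 2) gives 12024·α = 4404·340 − 120·12781 = -36360, so α = -505/167.
Then β = (12781 − 120·(-505/167))/4404 = 5981/2004.

α = -3.02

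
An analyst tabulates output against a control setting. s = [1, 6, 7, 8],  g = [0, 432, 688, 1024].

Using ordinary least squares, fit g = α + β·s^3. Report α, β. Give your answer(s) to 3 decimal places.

α = -1.317, β = 2.005

With design matrix M, MᵀM = [[4, 1072]; [1072, 426450]] and Mᵀg = [2144, 853584]ᵀ.
Eliminating β: 426450·(row 1) − 1072·(row 2) gives 556616·α = 426450·2144 − 1072·853584 = -733248, so α = -91656/69577.
Then β = (853584 − 1072·(-91656/69577))/426450 = 139496/69577.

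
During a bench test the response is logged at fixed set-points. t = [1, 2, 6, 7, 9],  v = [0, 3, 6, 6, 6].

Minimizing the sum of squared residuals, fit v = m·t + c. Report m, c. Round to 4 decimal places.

m = 0.7174, c = 0.6130

Compute the Gram sums: Σt·t = 171, Σt = 25, Σ1 = 5.
And Σt·v = 138, Σv = 21.
Normal equations: [[171, 25]; [25, 5]]·[m, c]ᵀ = [138, 21]ᵀ.
Eliminating c: 5·(row 1) − 25·(row 2) gives 230·m = 5·138 − 25·21 = 165, so m = 33/46.
Then c = (21 − 25·(33/46))/5 = 141/230.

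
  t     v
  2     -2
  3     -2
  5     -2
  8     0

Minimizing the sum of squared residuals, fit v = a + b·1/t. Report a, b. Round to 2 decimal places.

a = -0.33, b = -4.05

Compute the Gram sums: Σ1 = 4, Σ1/t = 139/120, Σ1/t·1/t = 6001/14400.
Moment sums: Σv = -6, Σ1/t·v = -31/15.
Eliminating b: (6001/14400)·(row 1) − (139/120)·(row 2) gives (1561/4800)·a = (6001/14400)·(-6) − (139/120)·(-31/15) = -767/7200, so a = -1534/4683.
Then b = ((-31/15) − (139/120)·(-1534/4683))/(6001/14400) = -6320/1561.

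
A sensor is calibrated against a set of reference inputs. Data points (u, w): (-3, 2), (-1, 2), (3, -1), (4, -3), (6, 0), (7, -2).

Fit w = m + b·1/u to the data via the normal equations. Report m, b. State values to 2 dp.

Normal-equation sums: Σ1 = 6, Σ1/u = -37/84, Σ1/u·1/u = 1045/784.
For Aᵀw: Σw = -2, Σ1/u·w = -113/28.
So AᵀA·[m, b]ᵀ = Aᵀw: [[6, -37/84]; [-37/84, 1045/784]]·[m, b]ᵀ = [-2, -113/28]ᵀ.
Δ = 6·(1045/784) − (-37/84)² = 55061/7056.
m = ((-2)·(1045/784) − (-37/84)·(-113/28))/(55061/7056) = -31353/55061; b = (6·(-113/28) − (-37/84)·(-2))/(55061/7056) = -177072/55061.

m = -0.57, b = -3.22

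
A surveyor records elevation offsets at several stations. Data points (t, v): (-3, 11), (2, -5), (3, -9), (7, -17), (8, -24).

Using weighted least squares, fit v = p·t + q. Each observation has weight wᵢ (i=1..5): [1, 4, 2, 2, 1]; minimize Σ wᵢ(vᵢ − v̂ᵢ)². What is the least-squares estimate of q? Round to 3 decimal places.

q = 0.995

Forming XᵀWX = [[205, 33]; [33, 10]] and XᵀWv = [-557, -85]ᵀ gives XᵀWX·[p, q]ᵀ = XᵀWv.
Determinant 205·10 − 33² = 961.
p = ((-557)·10 − 33·(-85))/961 = -2765/961; q = (205·(-85) − 33·(-557))/961 = 956/961.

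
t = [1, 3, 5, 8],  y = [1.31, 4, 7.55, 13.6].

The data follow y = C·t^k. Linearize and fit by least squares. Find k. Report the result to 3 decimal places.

Let Y = ln y. Fitting Y = k·ln t + ln C by least squares:
Σln t = 4.7875, Σ(ln t)² = 8.1213, Σln y = 6.2879, Σln t·ln y = 10.2040.
Equations: 8.1213·k + 4.7875·ln C = 10.2040;  4.7875·k + 4·ln C = 6.2879.
Δ = 8.1213·4 − (4.7875)² = 9.5652; k = (10.2040·4 − 4.7875·6.2879)/9.5652 = 1.11997, ln C = (8.1213·6.2879 − 4.7875·10.2040)/9.5652 = 0.23152.

k = 1.120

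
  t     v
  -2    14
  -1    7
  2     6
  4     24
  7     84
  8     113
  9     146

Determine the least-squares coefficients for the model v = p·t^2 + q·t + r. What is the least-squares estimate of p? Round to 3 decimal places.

p = 2.046

Setting ∂/∂p … = 0 gives: 13347·p + 1647·q + 219·r = 23645;  1647·p + 219·q + 27·r = 2879;  219·p + 27·q + 7·r = 394.
Inverting the 3×3 Gram matrix, [p, q, r]ᵀ = [122189/59724, -5433/2212, 17441/9954]ᵀ.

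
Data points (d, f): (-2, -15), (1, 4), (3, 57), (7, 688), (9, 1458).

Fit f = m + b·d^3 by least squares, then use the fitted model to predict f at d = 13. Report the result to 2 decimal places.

f̂ = 4390.86

Sums needed: Σ1 = 5, Σd^3 = 1092, Σd^3·d^3 = 649884.
Right-hand side: Σf = 2192, Σd^3·f = 1300529.
So MᵀM·[m, b]ᵀ = Mᵀf: [[5, 1092]; [1092, 649884]]·[m, b]ᵀ = [2192, 1300529]ᵀ.
det = 5·649884 − 1092² = 2056956.
m = (2192·649884 − 1092·1300529)/2056956 = 364005/171413; b = (5·1300529 − 1092·2192)/2056956 = 4108981/2056956.
At d = 13: f̂ = (364005/171413)·(1) + (4108981/2056956)·(2197) = 9031799317/2056956.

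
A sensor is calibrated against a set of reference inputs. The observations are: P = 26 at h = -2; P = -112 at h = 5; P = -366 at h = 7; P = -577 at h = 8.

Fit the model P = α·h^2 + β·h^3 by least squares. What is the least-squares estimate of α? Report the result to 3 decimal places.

α = 3.189

Entries of AᵀA: Σh^2·h^2 = 7138, Σh^2·h^3 = 52668, Σh^3·h^3 = 395482.
And Σh^2·P = -57558, Σh^3·P = -435170.
Determinant 7138·395482 − 52668² = 49032292.
α = ((-57558)·395482 − 52668·(-435170))/49032292 = 39095151/12258073; β = (7138·(-435170) − 52668·(-57558))/49032292 = -18694679/12258073.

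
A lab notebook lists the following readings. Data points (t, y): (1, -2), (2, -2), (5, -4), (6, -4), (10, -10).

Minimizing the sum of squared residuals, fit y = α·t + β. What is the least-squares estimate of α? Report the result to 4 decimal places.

Forming AᵀA = [[166, 24]; [24, 5]] and Aᵀy = [-150, -22]ᵀ gives AᵀA·[α, β]ᵀ = Aᵀy.
det = 166·5 − 24² = 254.
α = ((-150)·5 − 24·(-22))/254 = -111/127; β = (166·(-22) − 24·(-150))/254 = -26/127.

α = -0.8740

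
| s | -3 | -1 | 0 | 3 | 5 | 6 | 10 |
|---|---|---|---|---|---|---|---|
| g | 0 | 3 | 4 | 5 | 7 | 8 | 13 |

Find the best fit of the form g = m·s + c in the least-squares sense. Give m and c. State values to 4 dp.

m = 0.9012, c = 3.1395

Setting ∂/∂m … = 0 gives: 180·m + 20·c = 225;  20·m + 7·c = 40.
Eliminating c: 7·(row 1) − 20·(row 2) gives 860·m = 7·225 − 20·40 = 775, so m = 155/172.
Then c = (40 − 20·(155/172))/7 = 135/43.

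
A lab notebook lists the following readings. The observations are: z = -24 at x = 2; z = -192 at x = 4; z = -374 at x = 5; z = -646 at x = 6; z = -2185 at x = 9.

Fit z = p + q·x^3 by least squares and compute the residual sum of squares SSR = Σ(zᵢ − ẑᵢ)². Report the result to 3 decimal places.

SSR = 1.739

Setting ∂/∂p … = 0 gives: 5·p + 1142·q = -3421;  1142·p + 597882·q = -1791631.
Eliminating q: 597882·(row 1) − 1142·(row 2) gives 1685246·p = 597882·(-3421) − 1142·(-1791631) = 688280, so p = 344140/842623.
Then q = ((-1791631) − 1142·(344140/842623))/597882 = -5051373/1685246.
Residuals: -361600/842623, -483820/842623, 451341/1685246, 869686/842623, -499873/1685246; SSR = 2930339/1685246.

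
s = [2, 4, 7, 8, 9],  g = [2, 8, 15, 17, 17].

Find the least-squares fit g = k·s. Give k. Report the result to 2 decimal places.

k = 2.01

Compute the Gram sums: Σs·s = 214.
Right-hand side: Σs·g = 430.
k = 430/214 = 2.00935.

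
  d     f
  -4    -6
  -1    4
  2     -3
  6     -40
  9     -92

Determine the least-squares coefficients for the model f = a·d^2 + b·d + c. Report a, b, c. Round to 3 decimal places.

Sums needed: Σd^2·d^2 = 8130, Σd^2·d = 888, Σd^2 = 138, Σd·d = 138, Σd = 12, Σ1 = 5.
For Aᵀf: Σd^2·f = -8996, Σd·f = -1054, Σf = -137.
Inverting the 3×3 Gram matrix, [a, b, c]ᵀ = [-23009/22479, -31963/22479, 31945/7493]ᵀ.

a = -1.024, b = -1.422, c = 4.263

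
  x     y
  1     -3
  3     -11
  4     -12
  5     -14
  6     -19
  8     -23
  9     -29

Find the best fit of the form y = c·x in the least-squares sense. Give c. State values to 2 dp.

Setting ∂/∂c … = 0 gives: 232·c = -713.
(Σx·x = 232, Σx·y = -713.)
c = (-713)/232 = -3.07328.

c = -3.07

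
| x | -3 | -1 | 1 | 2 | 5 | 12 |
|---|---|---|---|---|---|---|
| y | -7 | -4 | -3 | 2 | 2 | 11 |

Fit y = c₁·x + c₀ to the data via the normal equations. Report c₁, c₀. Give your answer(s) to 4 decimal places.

The normal equations are: 184·c₁ + 16·c₀ = 168;  16·c₁ + 6·c₀ = 1.
(Σx·x = 184, Σx = 16, Σ1 = 6, Σx·y = 168, Σy = 1.)
Δ = 184·6 − 16² = 848.
c₁ = (168·6 − 16·1)/848 = 62/53; c₀ = (184·1 − 16·168)/848 = -313/106.

c₁ = 1.1698, c₀ = -2.9528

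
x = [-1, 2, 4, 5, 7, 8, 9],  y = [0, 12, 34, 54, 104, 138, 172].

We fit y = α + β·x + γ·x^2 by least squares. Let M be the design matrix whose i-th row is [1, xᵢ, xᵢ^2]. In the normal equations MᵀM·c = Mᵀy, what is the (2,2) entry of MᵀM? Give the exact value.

Row 2 ↔ basis x, column 2 ↔ basis x, so (MᵀM)_{2,2} = Σᵢ (x)·(x) = (-1)·(-1) + (2)·(2) + (4)·(4) + (5)·(5) + (7)·(7) + (8)·(8) + (9)·(9) = 240.

240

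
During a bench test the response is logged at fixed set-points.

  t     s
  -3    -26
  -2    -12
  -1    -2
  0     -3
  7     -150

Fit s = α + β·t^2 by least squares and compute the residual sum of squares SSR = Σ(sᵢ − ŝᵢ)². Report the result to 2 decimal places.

SSR = 12.40

The normal equations are: 5·α + 63·β = -193;  63·α + 2499·β = -7634.
(Σ1 = 5, Σt^2 = 63, Σt^2·t^2 = 2499, Σs = -193, Σt^2·s = -7634.)
Determinant 5·2499 − 63² = 8526.
α = ((-193)·2499 − 63·(-7634))/8526 = -65/406; β = (5·(-7634) − 63·(-193))/8526 = -26011/8526.
Residuals: 2298/1421, 3097/8526, 178/147, -1153/406, -214/609; SSR = 105739/8526.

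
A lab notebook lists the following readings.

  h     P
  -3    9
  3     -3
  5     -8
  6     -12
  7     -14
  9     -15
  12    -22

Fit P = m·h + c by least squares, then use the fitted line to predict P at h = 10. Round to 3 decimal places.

P̂ = -18.516

MᵀM·[m, c]ᵀ = MᵀP reads: 353·m + 39·c = -645;  39·m + 7·c = -65.
Determinant 353·7 − 39² = 950.
m = ((-645)·7 − 39·(-65))/950 = -198/95; c = (353·(-65) − 39·(-645))/950 = 221/95.
At h = 10: P̂ = (-198/95)·(10) + (221/95)·(1) = -1759/95.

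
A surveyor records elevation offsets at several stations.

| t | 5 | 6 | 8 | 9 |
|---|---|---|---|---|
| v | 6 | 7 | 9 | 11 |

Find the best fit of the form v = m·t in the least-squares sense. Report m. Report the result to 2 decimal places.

m = 1.18

Normal-equation sums: Σt·t = 206.
For Xᵀv: Σt·v = 243.
So XᵀX·[m]ᵀ = Xᵀv: [[206]]·[m]ᵀ = [243]ᵀ.
Hence m = 243 / 206 ≈ 1.17961.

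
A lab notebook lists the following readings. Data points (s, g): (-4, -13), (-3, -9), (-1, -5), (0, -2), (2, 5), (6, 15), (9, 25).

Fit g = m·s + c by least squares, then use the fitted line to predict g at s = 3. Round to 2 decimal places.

From the data, Σs·s = 147, Σs = 9, Σ1 = 7.
Moment sums: Σs·g = 409, Σg = 16.
So AᵀA·[m, c]ᵀ = Aᵀg: [[147, 9]; [9, 7]]·[m, c]ᵀ = [409, 16]ᵀ.
det = 147·7 − 9² = 948.
m = (409·7 − 9·16)/948 = 2719/948; c = (147·16 − 9·409)/948 = -443/316.
At s = 3: ĝ = (2719/948)·(3) + (-443/316)·(1) = 569/79.

ĝ = 7.20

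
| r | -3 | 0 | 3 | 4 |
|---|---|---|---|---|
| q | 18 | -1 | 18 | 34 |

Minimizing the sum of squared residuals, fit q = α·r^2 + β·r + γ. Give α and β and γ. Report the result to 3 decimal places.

α = 2.167, β = 0.067, γ = -1.233

The normal equations are: 418·α + 64·β + 34·γ = 868;  64·α + 34·β + 4·γ = 136;  34·α + 4·β + 4·γ = 69.
Inverting the 3×3 Gram matrix, [α, β, γ]ᵀ = [13/6, 1/15, -37/30]ᵀ.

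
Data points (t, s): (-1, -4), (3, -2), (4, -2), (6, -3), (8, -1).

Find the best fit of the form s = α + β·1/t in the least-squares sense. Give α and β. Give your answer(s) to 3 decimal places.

α = -2.361, β = 1.572

XᵀX·[α, β]ᵀ = Xᵀs reads: 5·α + (-1/8)·β = -12;  (-1/8)·α + (701/576)·β = 53/24.
Determinant 5·(701/576) − (-1/8)² = 437/72.
α = ((-12)·(701/576) − (-1/8)·(53/24))/(437/72) = -8253/3496; β = (5·(53/24) − (-1/8)·(-12))/(437/72) = 687/437.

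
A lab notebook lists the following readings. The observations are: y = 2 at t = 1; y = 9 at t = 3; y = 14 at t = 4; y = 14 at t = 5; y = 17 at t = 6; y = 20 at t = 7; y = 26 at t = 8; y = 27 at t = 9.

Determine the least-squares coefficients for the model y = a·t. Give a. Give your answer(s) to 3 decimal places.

Setting ∂/∂a … = 0 gives: 281·a = 848.
(Σt·t = 281, Σt·y = 848.)
a = 848/281 = 3.01779.

a = 3.018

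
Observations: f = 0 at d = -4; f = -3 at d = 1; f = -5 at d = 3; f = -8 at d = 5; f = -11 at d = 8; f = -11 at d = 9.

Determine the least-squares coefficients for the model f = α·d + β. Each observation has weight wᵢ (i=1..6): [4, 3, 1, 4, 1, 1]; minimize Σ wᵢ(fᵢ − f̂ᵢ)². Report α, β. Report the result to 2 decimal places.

Setting ∂/∂α … = 0 gives: 321·α + 27·β = -371;  27·α + 14·β = -68.
(Σwᵢ·d·d = 321, Σwᵢ·d = 27, Σwᵢ·1 = 14, Σwᵢ·d·f = -371, Σwᵢ·f = -68.)
Δ = 321·14 − 27² = 3765.
α = ((-371)·14 − 27·(-68))/3765 = -3358/3765; β = (321·(-68) − 27·(-371))/3765 = -3937/1255.

α = -0.89, β = -3.14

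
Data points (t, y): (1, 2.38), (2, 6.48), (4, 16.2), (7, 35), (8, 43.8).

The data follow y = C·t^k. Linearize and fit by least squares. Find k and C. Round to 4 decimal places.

k = 1.3852, C = 2.4106

Taking logs, ln y = k·ln t + ln C, so regress ln y on ln t.
Sums: Σln t = 6.1048, Σ(ln t)² = 10.5129, Σln y = 12.8558, Σln t·ln y = 19.9341.
Normal system: [[10.5129, 6.1048]; [6.1048, 5]]·[k, ln C]ᵀ = [19.9341, 12.8558]ᵀ.
Δ = 10.5129·5 − (6.1048)² = 15.2960; k = (19.9341·5 − 6.1048·12.8558)/15.2960 = 1.38521, ln C = (10.5129·12.8558 − 6.1048·19.9341)/15.2960 = 0.87988, so C = exp(0.87988) = 2.41061.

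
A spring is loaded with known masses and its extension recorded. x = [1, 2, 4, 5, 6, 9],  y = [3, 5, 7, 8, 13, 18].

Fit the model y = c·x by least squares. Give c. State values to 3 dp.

Forming AᵀA = [[163]] and Aᵀy = [321]ᵀ gives AᵀA·[c]ᵀ = Aᵀy.
c = 321/163 = 1.96933.

c = 1.969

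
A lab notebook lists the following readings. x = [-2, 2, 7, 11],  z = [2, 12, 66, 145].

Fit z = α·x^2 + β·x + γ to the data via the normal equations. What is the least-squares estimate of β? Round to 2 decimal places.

The normal system AᵀA·[α, β, γ]ᵀ = Aᵀz is [[17074, 1674, 178]; [1674, 178, 18]; [178, 18, 4]]·[α, β, γ]ᵀ = [20835, 2077, 225]ᵀ.
Solving the 3×3 system (Gaussian elimination) gives α = 23/24, β = 1823/776, γ = 1765/582.

β = 2.35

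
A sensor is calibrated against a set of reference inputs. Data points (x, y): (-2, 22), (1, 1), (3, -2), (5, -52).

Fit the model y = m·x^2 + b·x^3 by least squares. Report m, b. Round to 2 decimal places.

AᵀA·[m, b]ᵀ = Aᵀy reads: 723·m + 3337·b = -1229;  3337·m + 16419·b = -6729.
(Σx^2·x^2 = 723, Σx^2·x^3 = 3337, Σx^3·x^3 = 16419, Σx^2·y = -1229, Σx^3·y = -6729.)
det = 723·16419 − 3337² = 735368.
m = ((-1229)·16419 − 3337·(-6729))/735368 = 1137861/367684; b = (723·(-6729) − 3337·(-1229))/735368 = -381947/367684.

m = 3.09, b = -1.04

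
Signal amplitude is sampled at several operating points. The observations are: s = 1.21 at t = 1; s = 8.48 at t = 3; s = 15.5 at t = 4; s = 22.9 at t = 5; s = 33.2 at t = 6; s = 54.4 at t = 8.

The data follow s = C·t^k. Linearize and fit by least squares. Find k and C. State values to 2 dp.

With ln sᵢ as the transformed response and ln tᵢ as the regressor:
Σln t = 7.9655, Σ(ln t)² = 13.2535, Σln s = 15.6992, Σln t·ln s = 25.7734.
Equations: 13.2535·k + 7.9655·ln C = 25.7734;  7.9655·k + 6·ln C = 15.6992.
Solving (det = 16.0713): k = 1.84103, ln C = 0.17240, so C = exp(0.17240) = 1.18815.

k = 1.84, C = 1.19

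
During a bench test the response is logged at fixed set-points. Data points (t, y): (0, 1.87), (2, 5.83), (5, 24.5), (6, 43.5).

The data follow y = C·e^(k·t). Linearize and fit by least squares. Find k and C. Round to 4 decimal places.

Let Y = ln y. Fitting Y = k·t + ln C by least squares:
AᵀA = [[65.0000, 13.0000]; [13.0000, 4]], rhs = [42.1560, 9.3604]ᵀ  (here Σt = 13.0000, Σ(t)² = 65.0000, Σln y = 9.3604, Σt·ln y = 42.1560).
Slope k = (n·Σt·ln y − Σt·Σln y)/(n·Σ(t)² − (Σt)²) = (4·42.1560 − 13.0000·9.3604)/91.0000 = 0.51581; ln C = (Σln y − k·Σt)/n = 0.66371, so C = exp(0.66371) = 1.94199.

k = 0.5158, C = 1.9420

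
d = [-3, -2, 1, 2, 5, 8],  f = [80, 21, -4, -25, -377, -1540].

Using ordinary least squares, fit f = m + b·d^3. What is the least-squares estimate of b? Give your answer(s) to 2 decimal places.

Sums needed: Σ1 = 6, Σd^3 = 611, Σd^3·d^3 = 278627.
And Σf = -1845, Σd^3·f = -838137.
So XᵀX·[m, b]ᵀ = Xᵀf: [[6, 611]; [611, 278627]]·[m, b]ᵀ = [-1845, -838137]ᵀ.
Δ = 6·278627 − 611² = 1298441.
m = ((-1845)·278627 − 611·(-838137))/1298441 = -1965108/1298441; b = (6·(-838137) − 611·(-1845))/1298441 = -3901527/1298441.

b = -3.00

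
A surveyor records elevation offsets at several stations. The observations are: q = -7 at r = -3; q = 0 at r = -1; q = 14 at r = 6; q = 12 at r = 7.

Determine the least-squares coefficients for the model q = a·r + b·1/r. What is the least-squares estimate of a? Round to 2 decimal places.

The normal equations are: 95·a + 4·b = 189;  4·a + (2045/1764)·b = 134/21.
Eliminating b: (2045/1764)·(row 1) − 4·(row 2) gives (166051/1764)·a = (2045/1764)·189 − 4·(134/21) = 2323/12, so a = 341481/166051.
Then b = ((134/21) − 4·(341481/166051))/(2045/1764) = -264264/166051.

a = 2.06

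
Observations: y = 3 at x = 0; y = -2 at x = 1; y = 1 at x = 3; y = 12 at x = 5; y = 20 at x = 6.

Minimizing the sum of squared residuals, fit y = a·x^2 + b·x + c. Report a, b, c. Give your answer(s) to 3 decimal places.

a = 1.194, b = -4.125, c = 2.221

Setting ∂/∂a … = 0 gives: 2003·a + 369·b + 71·c = 1027;  369·a + 71·b + 15·c = 181;  71·a + 15·b + 5·c = 34.
Solving the 3×3 system (Gaussian elimination) gives a = 117/98, b = -5255/1274, c = 1415/637.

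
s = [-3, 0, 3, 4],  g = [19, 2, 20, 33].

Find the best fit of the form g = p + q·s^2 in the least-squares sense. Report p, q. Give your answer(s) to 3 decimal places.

Compute the Gram sums: Σ1 = 4, Σs^2 = 34, Σs^2·s^2 = 418.
And Σg = 74, Σs^2·g = 879.
XᵀX·[p, q]ᵀ = Xᵀg becomes [[4, 34]; [34, 418]]·[p, q]ᵀ = [74, 879]ᵀ.
det = 4·418 − 34² = 516.
p = (74·418 − 34·879)/516 = 523/258; q = (4·879 − 34·74)/516 = 250/129.

p = 2.027, q = 1.938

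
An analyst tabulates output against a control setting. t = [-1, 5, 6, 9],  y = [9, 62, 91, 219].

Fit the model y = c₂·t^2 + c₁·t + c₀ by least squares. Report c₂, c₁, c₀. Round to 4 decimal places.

Entries of AᵀA: Σt^2·t^2 = 8483, Σt^2·t = 1069, Σt^2 = 143, Σt·t = 143, Σt = 19, Σ1 = 4.
And Σt^2·y = 22574, Σt·y = 2818, Σy = 381.
Inverting the 3×3 Gram matrix, [c₂, c₁, c₀]ᵀ = [52879/17268, -60647/17268, 7071/2878]ᵀ.

c₂ = 3.0623, c₁ = -3.5121, c₀ = 2.4569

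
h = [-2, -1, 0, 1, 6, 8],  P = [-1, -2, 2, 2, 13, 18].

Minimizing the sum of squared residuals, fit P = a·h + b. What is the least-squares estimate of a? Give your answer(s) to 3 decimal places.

With design matrix X, XᵀX = [[106, 12]; [12, 6]] and XᵀP = [228, 32]ᵀ.
Eliminating b: 6·(row 1) − 12·(row 2) gives 492·a = 6·228 − 12·32 = 984, so a = 2.
Then b = (32 − 12·2)/6 = 4/3.

a = 2.000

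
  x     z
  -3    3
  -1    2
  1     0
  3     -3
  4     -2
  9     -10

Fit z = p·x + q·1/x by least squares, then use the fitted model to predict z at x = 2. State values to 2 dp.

ẑ = -1.93

With design matrix M, MᵀM = [[117, 6]; [6, 2977/1296]] and Mᵀz = [-118, -101/18]ᵀ.
det = 117·(2977/1296) − 6² = 33517/144.
p = ((-118)·(2977/1296) − 6·(-101/18))/(33517/144) = -307654/301653; q = (117·(-101/18) − 6·(-118))/(33517/144) = 7416/33517.
At x = 2: ẑ = (-307654/301653)·(2) + (7416/33517)·(1/2) = -581936/301653.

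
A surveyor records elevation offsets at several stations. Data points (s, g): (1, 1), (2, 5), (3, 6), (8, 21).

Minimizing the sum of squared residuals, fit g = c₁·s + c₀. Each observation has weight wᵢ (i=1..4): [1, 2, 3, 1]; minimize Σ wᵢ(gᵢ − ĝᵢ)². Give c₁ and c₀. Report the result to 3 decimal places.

c₁ = 2.782, c₀ = -1.602

MᵀWM·[c₁, c₀]ᵀ = MᵀWg reads: 100·c₁ + 22·c₀ = 243;  22·c₁ + 7·c₀ = 50.
(Σwᵢ·s·s = 100, Σwᵢ·s = 22, Σwᵢ·1 = 7, Σwᵢ·s·g = 243, Σwᵢ·g = 50.)
Determinant 100·7 − 22² = 216.
c₁ = (243·7 − 22·50)/216 = 601/216; c₀ = (100·50 − 22·243)/216 = -173/108.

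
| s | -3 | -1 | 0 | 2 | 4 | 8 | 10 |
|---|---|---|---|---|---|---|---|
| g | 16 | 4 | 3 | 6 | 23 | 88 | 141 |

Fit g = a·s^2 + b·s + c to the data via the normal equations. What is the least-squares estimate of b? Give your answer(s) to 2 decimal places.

Compute the Gram sums: Σs^2·s^2 = 14450, Σs^2·s = 1556, Σs^2 = 194, Σs·s = 194, Σs = 20, Σ1 = 7.
Moment sums: Σs^2·g = 20272, Σs·g = 2166, Σg = 281.
XᵀX·[a, b, c]ᵀ = Xᵀg becomes [[14450, 1556, 194]; [1556, 194, 20]; [194, 20, 7]]·[a, b, c]ᵀ = [20272, 2166, 281]ᵀ.
Inverting the 3×3 Gram matrix, [a, b, c]ᵀ = [85771/59583, -34327/59583, 37609/19861]ᵀ.

b = -0.58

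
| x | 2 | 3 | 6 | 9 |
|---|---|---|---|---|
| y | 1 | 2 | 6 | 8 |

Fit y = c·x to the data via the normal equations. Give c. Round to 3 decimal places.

Forming AᵀA = [[130]] and Aᵀy = [116]ᵀ gives AᵀA·[c]ᵀ = Aᵀy.
c = 116/130 = 0.892308.

c = 0.892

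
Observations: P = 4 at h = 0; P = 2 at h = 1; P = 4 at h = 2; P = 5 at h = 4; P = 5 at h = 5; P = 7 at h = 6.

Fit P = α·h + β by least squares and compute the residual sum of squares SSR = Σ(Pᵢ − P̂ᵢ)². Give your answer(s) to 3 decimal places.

With design matrix M, MᵀM = [[82, 18]; [18, 6]] and MᵀP = [97, 27]ᵀ.
Determinant 82·6 − 18² = 168.
α = (97·6 − 18·27)/168 = 4/7; β = (82·27 − 18·97)/168 = 39/14.
Residuals: 17/14, -19/14, 1/14, -1/14, -9/14, 11/14; SSR = 61/14.

SSR = 4.357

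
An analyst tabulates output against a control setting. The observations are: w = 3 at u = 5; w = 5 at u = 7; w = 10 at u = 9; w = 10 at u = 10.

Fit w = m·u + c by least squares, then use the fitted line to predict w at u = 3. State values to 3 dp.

AᵀA·[m, c]ᵀ = Aᵀw reads: 255·m + 31·c = 240;  31·m + 4·c = 28.
Determinant 255·4 − 31² = 59.
m = (240·4 − 31·28)/59 = 92/59; c = (255·28 − 31·240)/59 = -300/59.
At u = 3: ŵ = (92/59)·(3) + (-300/59)·(1) = -24/59.

ŵ = -0.407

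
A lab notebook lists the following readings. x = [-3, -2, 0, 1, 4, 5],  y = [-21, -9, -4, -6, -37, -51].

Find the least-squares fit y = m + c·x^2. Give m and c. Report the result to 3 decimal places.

Compute the Gram sums: Σ1 = 6, Σx^2 = 55, Σx^2·x^2 = 979.
And Σy = -128, Σx^2·y = -2098.
So MᵀM·[m, c]ᵀ = Mᵀy: [[6, 55]; [55, 979]]·[m, c]ᵀ = [-128, -2098]ᵀ.
Δ = 6·979 − 55² = 2849.
m = ((-128)·979 − 55·(-2098))/2849 = -902/259; c = (6·(-2098) − 55·(-128))/2849 = -5548/2849.

m = -3.483, c = -1.947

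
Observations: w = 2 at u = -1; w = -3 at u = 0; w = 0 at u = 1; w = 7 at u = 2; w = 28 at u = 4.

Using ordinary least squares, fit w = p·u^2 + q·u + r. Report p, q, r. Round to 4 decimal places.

The normal equations are: 274·p + 72·q + 22·r = 478;  72·p + 22·q + 6·r = 124;  22·p + 6·q + 5·r = 34.
(Σu^2·u^2 = 274, Σu^2·u = 72, Σu^2 = 22, Σu·u = 22, Σu = 6, Σ1 = 5, Σu^2·w = 478, Σu·w = 124, Σw = 34.)
Row-reducing yields p = 1333/679, q = -290/679, r = -900/679.

p = 1.9632, q = -0.4271, r = -1.3255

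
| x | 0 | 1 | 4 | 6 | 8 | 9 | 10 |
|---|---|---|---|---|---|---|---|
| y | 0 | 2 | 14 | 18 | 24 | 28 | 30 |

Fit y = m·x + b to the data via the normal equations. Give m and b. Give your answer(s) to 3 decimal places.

m = 3.056, b = -0.019

From the data, Σx·x = 298, Σx = 38, Σ1 = 7.
Right-hand side: Σx·y = 910, Σy = 116.
Normal equations: [[298, 38]; [38, 7]]·[m, b]ᵀ = [910, 116]ᵀ.
Determinant 298·7 − 38² = 642.
m = (910·7 − 38·116)/642 = 327/107; b = (298·116 − 38·910)/642 = -2/107.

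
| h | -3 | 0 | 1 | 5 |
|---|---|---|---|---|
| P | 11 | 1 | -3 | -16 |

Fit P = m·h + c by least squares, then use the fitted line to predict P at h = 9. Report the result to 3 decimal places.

P̂ = -29.649

Normal-equation sums: Σh·h = 35, Σh = 3, Σ1 = 4.
Moment sums: Σh·P = -116, ΣP = -7.
So AᵀA·[m, c]ᵀ = AᵀP: [[35, 3]; [3, 4]]·[m, c]ᵀ = [-116, -7]ᵀ.
det = 35·4 − 3² = 131.
m = ((-116)·4 − 3·(-7))/131 = -443/131; c = (35·(-7) − 3·(-116))/131 = 103/131.
At h = 9: P̂ = (-443/131)·(9) + (103/131)·(1) = -3884/131.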